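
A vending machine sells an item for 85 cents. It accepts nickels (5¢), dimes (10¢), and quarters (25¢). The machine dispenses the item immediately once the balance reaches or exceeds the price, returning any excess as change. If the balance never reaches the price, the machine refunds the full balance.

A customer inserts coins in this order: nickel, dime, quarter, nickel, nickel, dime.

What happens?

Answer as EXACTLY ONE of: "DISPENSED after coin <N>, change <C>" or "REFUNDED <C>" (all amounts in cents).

Price: 85¢
Coin 1 (nickel, 5¢): balance = 5¢
Coin 2 (dime, 10¢): balance = 15¢
Coin 3 (quarter, 25¢): balance = 40¢
Coin 4 (nickel, 5¢): balance = 45¢
Coin 5 (nickel, 5¢): balance = 50¢
Coin 6 (dime, 10¢): balance = 60¢
All coins inserted, balance 60¢ < price 85¢ → REFUND 60¢

Answer: REFUNDED 60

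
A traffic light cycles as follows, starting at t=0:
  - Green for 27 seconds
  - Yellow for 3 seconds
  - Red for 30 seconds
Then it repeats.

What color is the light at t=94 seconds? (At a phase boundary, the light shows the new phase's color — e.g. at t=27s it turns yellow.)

Answer: red

Derivation:
Cycle length = 27 + 3 + 30 = 60s
t = 94, phase_t = 94 mod 60 = 34
34 >= 30 → RED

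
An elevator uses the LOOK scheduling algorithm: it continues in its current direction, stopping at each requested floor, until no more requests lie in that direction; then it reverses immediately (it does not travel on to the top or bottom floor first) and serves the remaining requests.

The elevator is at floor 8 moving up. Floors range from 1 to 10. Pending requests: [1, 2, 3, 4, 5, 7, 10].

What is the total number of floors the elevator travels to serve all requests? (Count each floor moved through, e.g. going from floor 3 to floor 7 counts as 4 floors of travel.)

Start at floor 8 moving up, LOOK stop order: [10, 7, 5, 4, 3, 2, 1]
  8 → 10: |10-8| = 2, total = 2
  10 → 7: |7-10| = 3, total = 5
  7 → 5: |5-7| = 2, total = 7
  5 → 4: |4-5| = 1, total = 8
  4 → 3: |3-4| = 1, total = 9
  3 → 2: |2-3| = 1, total = 10
  2 → 1: |1-2| = 1, total = 11

Answer: 11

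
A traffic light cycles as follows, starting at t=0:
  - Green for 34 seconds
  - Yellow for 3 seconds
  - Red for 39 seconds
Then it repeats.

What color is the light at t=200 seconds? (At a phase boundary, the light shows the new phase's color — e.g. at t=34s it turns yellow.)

Cycle length = 34 + 3 + 39 = 76s
t = 200, phase_t = 200 mod 76 = 48
48 >= 37 → RED

Answer: red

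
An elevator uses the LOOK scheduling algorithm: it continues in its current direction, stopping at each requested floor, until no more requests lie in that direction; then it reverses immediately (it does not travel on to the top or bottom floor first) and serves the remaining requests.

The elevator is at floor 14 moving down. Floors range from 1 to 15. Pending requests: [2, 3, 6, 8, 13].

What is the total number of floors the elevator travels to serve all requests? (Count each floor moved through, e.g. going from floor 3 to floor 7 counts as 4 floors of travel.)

Answer: 12

Derivation:
Start at floor 14 moving down, LOOK stop order: [13, 8, 6, 3, 2]
  14 → 13: |13-14| = 1, total = 1
  13 → 8: |8-13| = 5, total = 6
  8 → 6: |6-8| = 2, total = 8
  6 → 3: |3-6| = 3, total = 11
  3 → 2: |2-3| = 1, total = 12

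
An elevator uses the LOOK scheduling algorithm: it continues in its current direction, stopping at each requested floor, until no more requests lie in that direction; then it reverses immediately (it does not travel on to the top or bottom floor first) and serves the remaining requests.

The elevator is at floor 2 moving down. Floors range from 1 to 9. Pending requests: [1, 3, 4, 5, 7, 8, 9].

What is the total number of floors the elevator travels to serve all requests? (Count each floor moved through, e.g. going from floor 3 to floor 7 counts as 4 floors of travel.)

Answer: 9

Derivation:
Start at floor 2 moving down, LOOK stop order: [1, 3, 4, 5, 7, 8, 9]
  2 → 1: |1-2| = 1, total = 1
  1 → 3: |3-1| = 2, total = 3
  3 → 4: |4-3| = 1, total = 4
  4 → 5: |5-4| = 1, total = 5
  5 → 7: |7-5| = 2, total = 7
  7 → 8: |8-7| = 1, total = 8
  8 → 9: |9-8| = 1, total = 9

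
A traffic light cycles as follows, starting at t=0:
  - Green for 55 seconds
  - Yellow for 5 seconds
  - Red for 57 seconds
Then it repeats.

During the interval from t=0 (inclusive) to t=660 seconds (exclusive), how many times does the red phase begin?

Answer: 6

Derivation:
Cycle = 55+5+57 = 117s
red phase starts at t = k*117 + 60 for k=0,1,2,...
Need k*117+60 < 660 → k < 5.128
k ∈ {0, ..., 5} → 6 starts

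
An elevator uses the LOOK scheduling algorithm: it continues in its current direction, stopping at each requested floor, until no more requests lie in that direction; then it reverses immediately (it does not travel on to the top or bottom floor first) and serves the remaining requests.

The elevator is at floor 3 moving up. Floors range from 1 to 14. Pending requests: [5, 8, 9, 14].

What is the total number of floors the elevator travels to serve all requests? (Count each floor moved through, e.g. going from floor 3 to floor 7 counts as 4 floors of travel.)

Start at floor 3 moving up, LOOK stop order: [5, 8, 9, 14]
  3 → 5: |5-3| = 2, total = 2
  5 → 8: |8-5| = 3, total = 5
  8 → 9: |9-8| = 1, total = 6
  9 → 14: |14-9| = 5, total = 11

Answer: 11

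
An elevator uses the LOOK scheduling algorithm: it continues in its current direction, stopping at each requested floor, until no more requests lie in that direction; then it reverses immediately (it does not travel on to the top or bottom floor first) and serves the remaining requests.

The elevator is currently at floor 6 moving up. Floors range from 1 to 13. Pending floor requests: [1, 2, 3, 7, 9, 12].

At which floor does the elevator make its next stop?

Answer: 7

Derivation:
Current floor: 6, direction: up
Requests above: [7, 9, 12]
Requests below: [1, 2, 3]
Moving up and requests lie above → nearest above is min([7, 9, 12]) = 7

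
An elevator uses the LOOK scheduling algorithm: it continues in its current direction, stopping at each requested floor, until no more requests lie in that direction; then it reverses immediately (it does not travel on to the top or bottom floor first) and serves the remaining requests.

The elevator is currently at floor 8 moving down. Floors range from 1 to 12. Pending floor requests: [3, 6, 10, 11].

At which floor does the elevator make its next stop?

Answer: 6

Derivation:
Current floor: 8, direction: down
Requests above: [10, 11]
Requests below: [3, 6]
Moving down and requests lie below → nearest below is max([3, 6]) = 6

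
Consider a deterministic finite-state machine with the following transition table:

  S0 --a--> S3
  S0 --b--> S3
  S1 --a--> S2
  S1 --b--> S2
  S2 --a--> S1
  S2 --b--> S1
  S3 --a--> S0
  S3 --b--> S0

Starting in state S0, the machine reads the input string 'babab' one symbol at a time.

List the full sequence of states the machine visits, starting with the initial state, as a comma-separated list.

Start: S0
  read 'b': S0 --b--> S3
  read 'a': S3 --a--> S0
  read 'b': S0 --b--> S3
  read 'a': S3 --a--> S0
  read 'b': S0 --b--> S3

Answer: S0, S3, S0, S3, S0, S3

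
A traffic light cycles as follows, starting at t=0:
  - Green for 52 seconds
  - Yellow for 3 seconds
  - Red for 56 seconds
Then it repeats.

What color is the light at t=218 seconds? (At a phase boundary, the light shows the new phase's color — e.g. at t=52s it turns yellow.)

Cycle length = 52 + 3 + 56 = 111s
t = 218, phase_t = 218 mod 111 = 107
107 >= 55 → RED

Answer: red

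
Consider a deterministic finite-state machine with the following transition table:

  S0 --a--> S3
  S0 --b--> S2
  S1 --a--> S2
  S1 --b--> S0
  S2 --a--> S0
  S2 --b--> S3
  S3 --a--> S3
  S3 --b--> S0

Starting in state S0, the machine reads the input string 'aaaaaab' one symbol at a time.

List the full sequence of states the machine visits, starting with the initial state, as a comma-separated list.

Answer: S0, S3, S3, S3, S3, S3, S3, S0

Derivation:
Start: S0
  read 'a': S0 --a--> S3
  read 'a': S3 --a--> S3
  read 'a': S3 --a--> S3
  read 'a': S3 --a--> S3
  read 'a': S3 --a--> S3
  read 'a': S3 --a--> S3
  read 'b': S3 --b--> S0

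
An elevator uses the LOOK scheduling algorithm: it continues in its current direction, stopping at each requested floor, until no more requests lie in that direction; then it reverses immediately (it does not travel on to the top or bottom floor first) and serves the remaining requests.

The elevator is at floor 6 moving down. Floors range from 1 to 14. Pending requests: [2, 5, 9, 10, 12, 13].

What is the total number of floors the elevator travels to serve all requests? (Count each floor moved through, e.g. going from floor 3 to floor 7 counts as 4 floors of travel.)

Answer: 15

Derivation:
Start at floor 6 moving down, LOOK stop order: [5, 2, 9, 10, 12, 13]
  6 → 5: |5-6| = 1, total = 1
  5 → 2: |2-5| = 3, total = 4
  2 → 9: |9-2| = 7, total = 11
  9 → 10: |10-9| = 1, total = 12
  10 → 12: |12-10| = 2, total = 14
  12 → 13: |13-12| = 1, total = 15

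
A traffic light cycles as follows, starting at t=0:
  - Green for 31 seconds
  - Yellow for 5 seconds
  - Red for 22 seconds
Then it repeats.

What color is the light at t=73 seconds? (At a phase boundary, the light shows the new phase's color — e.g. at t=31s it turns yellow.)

Answer: green

Derivation:
Cycle length = 31 + 5 + 22 = 58s
t = 73, phase_t = 73 mod 58 = 15
15 < 31 (green end) → GREEN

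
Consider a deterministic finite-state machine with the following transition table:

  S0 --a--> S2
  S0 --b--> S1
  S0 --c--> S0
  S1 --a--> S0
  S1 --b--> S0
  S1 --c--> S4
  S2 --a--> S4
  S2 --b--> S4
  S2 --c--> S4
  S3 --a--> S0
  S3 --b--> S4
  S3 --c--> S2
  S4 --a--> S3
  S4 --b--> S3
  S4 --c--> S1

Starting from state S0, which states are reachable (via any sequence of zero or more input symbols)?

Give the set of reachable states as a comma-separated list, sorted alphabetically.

BFS from S0:
  visit S0: S0--a-->S2 (new), S0--b-->S1 (new), S0--c-->S0 (seen)
  visit S2: S2--a-->S4 (new), S2--b-->S4 (seen), S2--c-->S4 (seen)
  visit S1: S1--a-->S0 (seen), S1--b-->S0 (seen), S1--c-->S4 (seen)
  visit S4: S4--a-->S3 (new), S4--b-->S3 (seen), S4--c-->S1 (seen)
  visit S3: S3--a-->S0 (seen), S3--b-->S4 (seen), S3--c-->S2 (seen)

Answer: S0, S1, S2, S3, S4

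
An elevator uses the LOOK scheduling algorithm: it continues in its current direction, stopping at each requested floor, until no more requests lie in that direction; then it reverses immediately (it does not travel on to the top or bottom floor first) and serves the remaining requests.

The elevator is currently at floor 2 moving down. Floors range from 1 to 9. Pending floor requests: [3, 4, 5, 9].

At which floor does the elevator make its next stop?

Current floor: 2, direction: down
Requests above: [3, 4, 5, 9]
Requests below: []
Moving down but no requests below → reverse; nearest above is min([3, 4, 5, 9]) = 3

Answer: 3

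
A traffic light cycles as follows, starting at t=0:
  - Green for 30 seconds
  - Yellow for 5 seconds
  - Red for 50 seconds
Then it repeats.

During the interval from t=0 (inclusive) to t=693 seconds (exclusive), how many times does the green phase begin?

Cycle = 30+5+50 = 85s
green phase starts at t = k*85 + 0 for k=0,1,2,...
Need k*85+0 < 693 → k < 8.153
k ∈ {0, ..., 8} → 9 starts

Answer: 9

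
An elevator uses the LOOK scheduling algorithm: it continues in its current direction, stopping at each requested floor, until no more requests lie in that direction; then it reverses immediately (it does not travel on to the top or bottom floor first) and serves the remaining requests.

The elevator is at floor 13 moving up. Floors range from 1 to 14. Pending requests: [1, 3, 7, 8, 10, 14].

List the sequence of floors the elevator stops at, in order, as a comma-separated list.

Answer: 14, 10, 8, 7, 3, 1

Derivation:
Current: 13, moving UP
Serve above first (ascending): [14]
Then reverse, serve below (descending): [10, 8, 7, 3, 1]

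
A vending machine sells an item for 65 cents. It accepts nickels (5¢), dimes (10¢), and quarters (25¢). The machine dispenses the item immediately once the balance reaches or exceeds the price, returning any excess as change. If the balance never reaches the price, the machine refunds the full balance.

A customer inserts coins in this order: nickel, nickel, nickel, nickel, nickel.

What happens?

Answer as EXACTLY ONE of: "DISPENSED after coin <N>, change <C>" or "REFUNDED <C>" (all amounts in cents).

Answer: REFUNDED 25

Derivation:
Price: 65¢
Coin 1 (nickel, 5¢): balance = 5¢
Coin 2 (nickel, 5¢): balance = 10¢
Coin 3 (nickel, 5¢): balance = 15¢
Coin 4 (nickel, 5¢): balance = 20¢
Coin 5 (nickel, 5¢): balance = 25¢
All coins inserted, balance 25¢ < price 65¢ → REFUND 25¢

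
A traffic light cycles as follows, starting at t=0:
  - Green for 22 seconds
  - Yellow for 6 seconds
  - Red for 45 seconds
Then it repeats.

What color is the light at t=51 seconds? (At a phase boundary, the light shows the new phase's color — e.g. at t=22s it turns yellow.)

Answer: red

Derivation:
Cycle length = 22 + 6 + 45 = 73s
t = 51, phase_t = 51 mod 73 = 51
51 >= 28 → RED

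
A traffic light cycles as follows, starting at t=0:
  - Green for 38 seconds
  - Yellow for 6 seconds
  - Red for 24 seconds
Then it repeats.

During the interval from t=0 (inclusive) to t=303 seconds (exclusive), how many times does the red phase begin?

Answer: 4

Derivation:
Cycle = 38+6+24 = 68s
red phase starts at t = k*68 + 44 for k=0,1,2,...
Need k*68+44 < 303 → k < 3.809
k ∈ {0, ..., 3} → 4 starts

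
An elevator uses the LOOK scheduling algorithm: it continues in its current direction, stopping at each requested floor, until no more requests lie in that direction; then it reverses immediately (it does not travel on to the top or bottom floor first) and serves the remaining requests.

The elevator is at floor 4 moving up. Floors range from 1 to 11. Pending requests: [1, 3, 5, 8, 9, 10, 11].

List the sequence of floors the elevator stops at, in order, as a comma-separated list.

Answer: 5, 8, 9, 10, 11, 3, 1

Derivation:
Current: 4, moving UP
Serve above first (ascending): [5, 8, 9, 10, 11]
Then reverse, serve below (descending): [3, 1]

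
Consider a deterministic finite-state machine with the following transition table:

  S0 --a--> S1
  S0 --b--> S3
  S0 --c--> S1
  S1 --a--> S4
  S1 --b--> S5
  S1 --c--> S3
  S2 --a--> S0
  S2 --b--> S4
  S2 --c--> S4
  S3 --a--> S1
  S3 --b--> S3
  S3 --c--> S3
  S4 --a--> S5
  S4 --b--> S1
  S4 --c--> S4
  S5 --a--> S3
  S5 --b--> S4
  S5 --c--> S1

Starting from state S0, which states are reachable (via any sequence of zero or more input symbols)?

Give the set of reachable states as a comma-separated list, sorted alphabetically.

BFS from S0:
  visit S0: S0--a-->S1 (new), S0--b-->S3 (new), S0--c-->S1 (seen)
  visit S1: S1--a-->S4 (new), S1--b-->S5 (new), S1--c-->S3 (seen)
  visit S3: S3--a-->S1 (seen), S3--b-->S3 (seen), S3--c-->S3 (seen)
  visit S4: S4--a-->S5 (seen), S4--b-->S1 (seen), S4--c-->S4 (seen)
  visit S5: S5--a-->S3 (seen), S5--b-->S4 (seen), S5--c-->S1 (seen)

Answer: S0, S1, S3, S4, S5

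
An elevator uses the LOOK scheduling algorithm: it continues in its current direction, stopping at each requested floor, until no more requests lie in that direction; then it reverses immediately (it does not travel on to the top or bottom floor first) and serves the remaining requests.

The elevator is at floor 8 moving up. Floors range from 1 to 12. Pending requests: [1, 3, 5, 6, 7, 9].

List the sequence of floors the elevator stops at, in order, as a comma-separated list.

Answer: 9, 7, 6, 5, 3, 1

Derivation:
Current: 8, moving UP
Serve above first (ascending): [9]
Then reverse, serve below (descending): [7, 6, 5, 3, 1]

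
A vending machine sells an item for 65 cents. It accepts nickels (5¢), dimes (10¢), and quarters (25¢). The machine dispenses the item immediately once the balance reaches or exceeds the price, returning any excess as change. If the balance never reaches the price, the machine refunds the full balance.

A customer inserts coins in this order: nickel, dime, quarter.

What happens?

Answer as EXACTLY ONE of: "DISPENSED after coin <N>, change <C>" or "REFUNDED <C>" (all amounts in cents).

Answer: REFUNDED 40

Derivation:
Price: 65¢
Coin 1 (nickel, 5¢): balance = 5¢
Coin 2 (dime, 10¢): balance = 15¢
Coin 3 (quarter, 25¢): balance = 40¢
All coins inserted, balance 40¢ < price 65¢ → REFUND 40¢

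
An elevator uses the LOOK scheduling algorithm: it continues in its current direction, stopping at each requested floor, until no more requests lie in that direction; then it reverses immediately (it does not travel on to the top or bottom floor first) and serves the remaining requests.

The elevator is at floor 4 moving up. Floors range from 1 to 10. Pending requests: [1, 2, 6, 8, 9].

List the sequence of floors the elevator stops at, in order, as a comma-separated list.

Answer: 6, 8, 9, 2, 1

Derivation:
Current: 4, moving UP
Serve above first (ascending): [6, 8, 9]
Then reverse, serve below (descending): [2, 1]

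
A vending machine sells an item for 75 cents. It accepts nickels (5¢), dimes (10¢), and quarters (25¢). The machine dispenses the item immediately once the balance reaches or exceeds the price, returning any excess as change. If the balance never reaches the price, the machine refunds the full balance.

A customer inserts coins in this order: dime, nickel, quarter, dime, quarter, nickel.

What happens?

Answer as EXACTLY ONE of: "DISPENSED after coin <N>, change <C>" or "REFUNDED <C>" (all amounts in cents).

Price: 75¢
Coin 1 (dime, 10¢): balance = 10¢
Coin 2 (nickel, 5¢): balance = 15¢
Coin 3 (quarter, 25¢): balance = 40¢
Coin 4 (dime, 10¢): balance = 50¢
Coin 5 (quarter, 25¢): balance = 75¢
  → balance >= price → DISPENSE, change = 75 - 75 = 0¢

Answer: DISPENSED after coin 5, change 0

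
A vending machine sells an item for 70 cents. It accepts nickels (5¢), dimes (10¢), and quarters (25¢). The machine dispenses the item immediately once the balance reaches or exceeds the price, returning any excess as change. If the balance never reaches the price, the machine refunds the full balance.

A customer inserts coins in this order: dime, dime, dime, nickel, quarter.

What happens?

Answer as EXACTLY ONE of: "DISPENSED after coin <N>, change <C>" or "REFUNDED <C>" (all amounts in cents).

Answer: REFUNDED 60

Derivation:
Price: 70¢
Coin 1 (dime, 10¢): balance = 10¢
Coin 2 (dime, 10¢): balance = 20¢
Coin 3 (dime, 10¢): balance = 30¢
Coin 4 (nickel, 5¢): balance = 35¢
Coin 5 (quarter, 25¢): balance = 60¢
All coins inserted, balance 60¢ < price 70¢ → REFUND 60¢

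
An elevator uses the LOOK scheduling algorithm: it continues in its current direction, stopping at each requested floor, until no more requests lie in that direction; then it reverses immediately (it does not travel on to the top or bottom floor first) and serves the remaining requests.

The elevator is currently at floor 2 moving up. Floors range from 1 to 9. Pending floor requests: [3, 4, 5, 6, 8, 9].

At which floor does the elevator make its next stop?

Current floor: 2, direction: up
Requests above: [3, 4, 5, 6, 8, 9]
Requests below: []
Moving up and requests lie above → nearest above is min([3, 4, 5, 6, 8, 9]) = 3

Answer: 3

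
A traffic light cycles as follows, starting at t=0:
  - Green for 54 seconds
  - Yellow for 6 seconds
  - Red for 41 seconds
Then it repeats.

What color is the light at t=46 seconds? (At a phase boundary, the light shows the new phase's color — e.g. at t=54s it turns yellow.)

Answer: green

Derivation:
Cycle length = 54 + 6 + 41 = 101s
t = 46, phase_t = 46 mod 101 = 46
46 < 54 (green end) → GREEN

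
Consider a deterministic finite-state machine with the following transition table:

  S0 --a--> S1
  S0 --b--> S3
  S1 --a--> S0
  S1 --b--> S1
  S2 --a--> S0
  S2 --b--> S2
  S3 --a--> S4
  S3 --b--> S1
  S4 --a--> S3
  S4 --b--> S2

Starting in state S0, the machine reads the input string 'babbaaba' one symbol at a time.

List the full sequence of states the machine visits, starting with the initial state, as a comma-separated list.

Start: S0
  read 'b': S0 --b--> S3
  read 'a': S3 --a--> S4
  read 'b': S4 --b--> S2
  read 'b': S2 --b--> S2
  read 'a': S2 --a--> S0
  read 'a': S0 --a--> S1
  read 'b': S1 --b--> S1
  read 'a': S1 --a--> S0

Answer: S0, S3, S4, S2, S2, S0, S1, S1, S0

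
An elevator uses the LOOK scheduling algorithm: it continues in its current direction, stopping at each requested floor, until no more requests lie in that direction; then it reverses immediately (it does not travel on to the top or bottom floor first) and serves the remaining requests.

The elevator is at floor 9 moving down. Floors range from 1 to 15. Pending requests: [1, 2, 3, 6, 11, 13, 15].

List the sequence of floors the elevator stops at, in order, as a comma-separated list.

Current: 9, moving DOWN
Serve below first (descending): [6, 3, 2, 1]
Then reverse, serve above (ascending): [11, 13, 15]

Answer: 6, 3, 2, 1, 11, 13, 15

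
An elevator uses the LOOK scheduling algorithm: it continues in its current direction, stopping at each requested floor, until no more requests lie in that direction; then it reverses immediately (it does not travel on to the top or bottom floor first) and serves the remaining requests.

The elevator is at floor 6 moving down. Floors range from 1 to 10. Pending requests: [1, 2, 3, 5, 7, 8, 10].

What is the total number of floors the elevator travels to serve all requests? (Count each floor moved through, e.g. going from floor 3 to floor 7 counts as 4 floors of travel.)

Answer: 14

Derivation:
Start at floor 6 moving down, LOOK stop order: [5, 3, 2, 1, 7, 8, 10]
  6 → 5: |5-6| = 1, total = 1
  5 → 3: |3-5| = 2, total = 3
  3 → 2: |2-3| = 1, total = 4
  2 → 1: |1-2| = 1, total = 5
  1 → 7: |7-1| = 6, total = 11
  7 → 8: |8-7| = 1, total = 12
  8 → 10: |10-8| = 2, total = 14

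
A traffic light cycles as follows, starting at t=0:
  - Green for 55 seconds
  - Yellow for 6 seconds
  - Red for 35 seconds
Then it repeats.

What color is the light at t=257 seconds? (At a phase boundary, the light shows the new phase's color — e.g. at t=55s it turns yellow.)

Answer: red

Derivation:
Cycle length = 55 + 6 + 35 = 96s
t = 257, phase_t = 257 mod 96 = 65
65 >= 61 → RED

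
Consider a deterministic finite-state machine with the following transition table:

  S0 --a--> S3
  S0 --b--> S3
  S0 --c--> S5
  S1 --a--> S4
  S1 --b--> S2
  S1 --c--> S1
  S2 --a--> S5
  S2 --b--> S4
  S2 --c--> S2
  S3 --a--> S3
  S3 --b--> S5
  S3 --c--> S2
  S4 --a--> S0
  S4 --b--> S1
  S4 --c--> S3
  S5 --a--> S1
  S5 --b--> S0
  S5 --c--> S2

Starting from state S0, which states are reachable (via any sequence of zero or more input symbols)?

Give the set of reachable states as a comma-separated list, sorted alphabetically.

BFS from S0:
  visit S0: S0--a-->S3 (new), S0--b-->S3 (seen), S0--c-->S5 (new)
  visit S3: S3--a-->S3 (seen), S3--b-->S5 (seen), S3--c-->S2 (new)
  visit S5: S5--a-->S1 (new), S5--b-->S0 (seen), S5--c-->S2 (seen)
  visit S2: S2--a-->S5 (seen), S2--b-->S4 (new), S2--c-->S2 (seen)
  visit S1: S1--a-->S4 (seen), S1--b-->S2 (seen), S1--c-->S1 (seen)
  visit S4: S4--a-->S0 (seen), S4--b-->S1 (seen), S4--c-->S3 (seen)

Answer: S0, S1, S2, S3, S4, S5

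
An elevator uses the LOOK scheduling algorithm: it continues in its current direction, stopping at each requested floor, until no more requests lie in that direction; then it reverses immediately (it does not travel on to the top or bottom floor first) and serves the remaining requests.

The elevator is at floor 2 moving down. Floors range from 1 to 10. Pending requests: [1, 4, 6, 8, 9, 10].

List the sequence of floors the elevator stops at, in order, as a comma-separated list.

Answer: 1, 4, 6, 8, 9, 10

Derivation:
Current: 2, moving DOWN
Serve below first (descending): [1]
Then reverse, serve above (ascending): [4, 6, 8, 9, 10]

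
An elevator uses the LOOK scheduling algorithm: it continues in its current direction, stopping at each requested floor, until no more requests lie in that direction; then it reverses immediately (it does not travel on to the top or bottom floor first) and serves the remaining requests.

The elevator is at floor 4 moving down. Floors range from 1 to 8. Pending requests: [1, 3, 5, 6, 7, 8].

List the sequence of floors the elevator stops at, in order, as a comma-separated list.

Current: 4, moving DOWN
Serve below first (descending): [3, 1]
Then reverse, serve above (ascending): [5, 6, 7, 8]

Answer: 3, 1, 5, 6, 7, 8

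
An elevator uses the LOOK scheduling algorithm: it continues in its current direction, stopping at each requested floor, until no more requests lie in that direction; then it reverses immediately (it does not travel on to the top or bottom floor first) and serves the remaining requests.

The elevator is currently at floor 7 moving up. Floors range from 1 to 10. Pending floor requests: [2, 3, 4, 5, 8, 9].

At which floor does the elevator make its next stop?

Answer: 8

Derivation:
Current floor: 7, direction: up
Requests above: [8, 9]
Requests below: [2, 3, 4, 5]
Moving up and requests lie above → nearest above is min([8, 9]) = 8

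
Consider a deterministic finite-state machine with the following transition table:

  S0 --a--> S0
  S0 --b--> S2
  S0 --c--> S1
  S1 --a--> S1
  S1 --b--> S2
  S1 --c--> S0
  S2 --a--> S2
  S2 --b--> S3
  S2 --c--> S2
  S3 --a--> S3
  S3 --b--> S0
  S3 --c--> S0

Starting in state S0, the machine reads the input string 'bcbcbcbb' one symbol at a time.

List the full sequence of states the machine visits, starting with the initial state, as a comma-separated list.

Answer: S0, S2, S2, S3, S0, S2, S2, S3, S0

Derivation:
Start: S0
  read 'b': S0 --b--> S2
  read 'c': S2 --c--> S2
  read 'b': S2 --b--> S3
  read 'c': S3 --c--> S0
  read 'b': S0 --b--> S2
  read 'c': S2 --c--> S2
  read 'b': S2 --b--> S3
  read 'b': S3 --b--> S0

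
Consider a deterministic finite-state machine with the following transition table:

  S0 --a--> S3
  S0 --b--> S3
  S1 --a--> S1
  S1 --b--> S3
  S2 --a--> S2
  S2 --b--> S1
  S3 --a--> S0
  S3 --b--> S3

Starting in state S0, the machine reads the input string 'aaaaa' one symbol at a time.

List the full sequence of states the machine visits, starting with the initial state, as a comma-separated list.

Start: S0
  read 'a': S0 --a--> S3
  read 'a': S3 --a--> S0
  read 'a': S0 --a--> S3
  read 'a': S3 --a--> S0
  read 'a': S0 --a--> S3

Answer: S0, S3, S0, S3, S0, S3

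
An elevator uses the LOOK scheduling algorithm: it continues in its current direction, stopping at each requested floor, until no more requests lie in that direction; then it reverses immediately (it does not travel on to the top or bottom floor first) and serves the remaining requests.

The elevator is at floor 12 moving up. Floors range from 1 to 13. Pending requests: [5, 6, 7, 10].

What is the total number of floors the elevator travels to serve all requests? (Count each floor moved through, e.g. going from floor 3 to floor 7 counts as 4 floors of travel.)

Start at floor 12 moving up, LOOK stop order: [10, 7, 6, 5]
  12 → 10: |10-12| = 2, total = 2
  10 → 7: |7-10| = 3, total = 5
  7 → 6: |6-7| = 1, total = 6
  6 → 5: |5-6| = 1, total = 7

Answer: 7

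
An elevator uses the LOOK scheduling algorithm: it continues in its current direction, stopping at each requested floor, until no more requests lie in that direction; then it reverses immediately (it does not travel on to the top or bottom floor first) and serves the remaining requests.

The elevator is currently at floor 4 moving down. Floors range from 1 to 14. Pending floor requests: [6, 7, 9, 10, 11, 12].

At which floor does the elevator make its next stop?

Current floor: 4, direction: down
Requests above: [6, 7, 9, 10, 11, 12]
Requests below: []
Moving down but no requests below → reverse; nearest above is min([6, 7, 9, 10, 11, 12]) = 6

Answer: 6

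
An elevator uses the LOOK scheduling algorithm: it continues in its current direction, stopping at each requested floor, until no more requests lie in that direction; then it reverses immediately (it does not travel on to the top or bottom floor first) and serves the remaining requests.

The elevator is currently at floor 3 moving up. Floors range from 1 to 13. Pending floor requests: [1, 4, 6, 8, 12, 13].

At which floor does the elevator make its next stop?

Current floor: 3, direction: up
Requests above: [4, 6, 8, 12, 13]
Requests below: [1]
Moving up and requests lie above → nearest above is min([4, 6, 8, 12, 13]) = 4

Answer: 4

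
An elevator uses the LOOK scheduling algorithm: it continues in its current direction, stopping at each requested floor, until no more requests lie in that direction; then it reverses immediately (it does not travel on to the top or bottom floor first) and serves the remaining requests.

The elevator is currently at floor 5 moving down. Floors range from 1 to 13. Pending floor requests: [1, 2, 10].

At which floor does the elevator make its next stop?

Answer: 2

Derivation:
Current floor: 5, direction: down
Requests above: [10]
Requests below: [1, 2]
Moving down and requests lie below → nearest below is max([1, 2]) = 2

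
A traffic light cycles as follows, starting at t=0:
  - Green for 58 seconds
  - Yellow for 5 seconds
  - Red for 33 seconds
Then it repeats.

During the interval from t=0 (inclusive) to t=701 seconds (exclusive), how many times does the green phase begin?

Answer: 8

Derivation:
Cycle = 58+5+33 = 96s
green phase starts at t = k*96 + 0 for k=0,1,2,...
Need k*96+0 < 701 → k < 7.302
k ∈ {0, ..., 7} → 8 starts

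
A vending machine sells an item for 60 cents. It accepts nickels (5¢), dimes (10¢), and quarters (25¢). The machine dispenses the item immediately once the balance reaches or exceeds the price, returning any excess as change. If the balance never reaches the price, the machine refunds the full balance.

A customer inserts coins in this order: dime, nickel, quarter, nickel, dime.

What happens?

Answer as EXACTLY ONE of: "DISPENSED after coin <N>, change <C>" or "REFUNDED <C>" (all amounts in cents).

Price: 60¢
Coin 1 (dime, 10¢): balance = 10¢
Coin 2 (nickel, 5¢): balance = 15¢
Coin 3 (quarter, 25¢): balance = 40¢
Coin 4 (nickel, 5¢): balance = 45¢
Coin 5 (dime, 10¢): balance = 55¢
All coins inserted, balance 55¢ < price 60¢ → REFUND 55¢

Answer: REFUNDED 55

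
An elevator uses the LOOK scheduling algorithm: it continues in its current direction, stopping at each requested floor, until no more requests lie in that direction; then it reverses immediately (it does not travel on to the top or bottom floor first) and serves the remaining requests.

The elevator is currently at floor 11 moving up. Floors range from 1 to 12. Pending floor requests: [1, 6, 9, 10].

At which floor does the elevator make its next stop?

Current floor: 11, direction: up
Requests above: []
Requests below: [1, 6, 9, 10]
Moving up but no requests above → reverse; nearest below is max([1, 6, 9, 10]) = 10

Answer: 10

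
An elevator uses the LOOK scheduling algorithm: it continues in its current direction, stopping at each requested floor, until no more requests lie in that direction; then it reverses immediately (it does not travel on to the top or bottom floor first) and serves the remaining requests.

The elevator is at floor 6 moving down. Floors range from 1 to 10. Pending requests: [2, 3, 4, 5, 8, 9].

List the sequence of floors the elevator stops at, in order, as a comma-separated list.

Answer: 5, 4, 3, 2, 8, 9

Derivation:
Current: 6, moving DOWN
Serve below first (descending): [5, 4, 3, 2]
Then reverse, serve above (ascending): [8, 9]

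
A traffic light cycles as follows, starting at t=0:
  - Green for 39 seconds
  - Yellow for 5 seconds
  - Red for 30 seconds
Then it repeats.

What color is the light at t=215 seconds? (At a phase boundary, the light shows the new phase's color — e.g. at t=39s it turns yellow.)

Answer: red

Derivation:
Cycle length = 39 + 5 + 30 = 74s
t = 215, phase_t = 215 mod 74 = 67
67 >= 44 → RED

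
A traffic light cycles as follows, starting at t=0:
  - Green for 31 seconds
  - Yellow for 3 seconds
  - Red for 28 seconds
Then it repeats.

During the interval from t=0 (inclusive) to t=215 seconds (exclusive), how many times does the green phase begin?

Cycle = 31+3+28 = 62s
green phase starts at t = k*62 + 0 for k=0,1,2,...
Need k*62+0 < 215 → k < 3.468
k ∈ {0, ..., 3} → 4 starts

Answer: 4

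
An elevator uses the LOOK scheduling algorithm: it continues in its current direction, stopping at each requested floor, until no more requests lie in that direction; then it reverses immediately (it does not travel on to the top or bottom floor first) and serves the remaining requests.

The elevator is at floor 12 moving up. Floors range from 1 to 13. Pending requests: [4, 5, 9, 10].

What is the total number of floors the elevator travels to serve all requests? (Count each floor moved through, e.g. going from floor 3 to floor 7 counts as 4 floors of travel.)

Answer: 8

Derivation:
Start at floor 12 moving up, LOOK stop order: [10, 9, 5, 4]
  12 → 10: |10-12| = 2, total = 2
  10 → 9: |9-10| = 1, total = 3
  9 → 5: |5-9| = 4, total = 7
  5 → 4: |4-5| = 1, total = 8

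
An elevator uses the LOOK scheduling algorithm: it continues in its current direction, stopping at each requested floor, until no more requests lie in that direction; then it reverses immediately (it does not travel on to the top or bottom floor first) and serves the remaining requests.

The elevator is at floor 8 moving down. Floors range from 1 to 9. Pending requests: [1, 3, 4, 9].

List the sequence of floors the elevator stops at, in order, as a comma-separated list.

Current: 8, moving DOWN
Serve below first (descending): [4, 3, 1]
Then reverse, serve above (ascending): [9]

Answer: 4, 3, 1, 9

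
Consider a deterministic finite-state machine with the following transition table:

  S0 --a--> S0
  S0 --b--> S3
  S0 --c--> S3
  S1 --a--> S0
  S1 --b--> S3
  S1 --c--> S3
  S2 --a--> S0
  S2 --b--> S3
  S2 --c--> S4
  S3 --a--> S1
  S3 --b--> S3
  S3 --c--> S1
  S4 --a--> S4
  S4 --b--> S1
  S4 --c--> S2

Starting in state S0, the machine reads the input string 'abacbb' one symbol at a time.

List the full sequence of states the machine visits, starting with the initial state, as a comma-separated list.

Start: S0
  read 'a': S0 --a--> S0
  read 'b': S0 --b--> S3
  read 'a': S3 --a--> S1
  read 'c': S1 --c--> S3
  read 'b': S3 --b--> S3
  read 'b': S3 --b--> S3

Answer: S0, S0, S3, S1, S3, S3, S3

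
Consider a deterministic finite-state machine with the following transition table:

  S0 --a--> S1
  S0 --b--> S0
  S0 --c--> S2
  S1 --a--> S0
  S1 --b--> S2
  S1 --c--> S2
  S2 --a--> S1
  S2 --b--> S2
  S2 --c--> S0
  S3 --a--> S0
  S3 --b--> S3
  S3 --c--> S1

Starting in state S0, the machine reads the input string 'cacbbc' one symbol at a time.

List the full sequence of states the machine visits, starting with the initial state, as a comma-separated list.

Answer: S0, S2, S1, S2, S2, S2, S0

Derivation:
Start: S0
  read 'c': S0 --c--> S2
  read 'a': S2 --a--> S1
  read 'c': S1 --c--> S2
  read 'b': S2 --b--> S2
  read 'b': S2 --b--> S2
  read 'c': S2 --c--> S0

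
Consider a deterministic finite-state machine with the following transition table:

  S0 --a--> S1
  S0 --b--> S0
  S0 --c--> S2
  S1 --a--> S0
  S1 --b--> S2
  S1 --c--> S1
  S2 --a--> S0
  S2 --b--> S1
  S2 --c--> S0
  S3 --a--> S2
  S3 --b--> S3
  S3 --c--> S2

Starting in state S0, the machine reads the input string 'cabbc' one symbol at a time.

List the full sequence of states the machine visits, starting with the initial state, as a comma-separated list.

Start: S0
  read 'c': S0 --c--> S2
  read 'a': S2 --a--> S0
  read 'b': S0 --b--> S0
  read 'b': S0 --b--> S0
  read 'c': S0 --c--> S2

Answer: S0, S2, S0, S0, S0, S2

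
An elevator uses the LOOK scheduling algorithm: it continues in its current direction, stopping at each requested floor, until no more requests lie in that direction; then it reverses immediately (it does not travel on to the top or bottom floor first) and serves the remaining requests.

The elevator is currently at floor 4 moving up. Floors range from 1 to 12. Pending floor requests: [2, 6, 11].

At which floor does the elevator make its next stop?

Answer: 6

Derivation:
Current floor: 4, direction: up
Requests above: [6, 11]
Requests below: [2]
Moving up and requests lie above → nearest above is min([6, 11]) = 6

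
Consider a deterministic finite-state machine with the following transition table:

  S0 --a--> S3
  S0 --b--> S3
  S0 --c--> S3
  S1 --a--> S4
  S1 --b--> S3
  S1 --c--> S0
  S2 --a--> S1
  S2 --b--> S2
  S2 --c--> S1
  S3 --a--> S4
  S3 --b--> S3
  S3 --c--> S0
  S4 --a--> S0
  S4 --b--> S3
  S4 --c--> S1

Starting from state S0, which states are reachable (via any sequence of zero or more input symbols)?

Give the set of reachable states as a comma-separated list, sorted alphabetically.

Answer: S0, S1, S3, S4

Derivation:
BFS from S0:
  visit S0: S0--a-->S3 (new), S0--b-->S3 (seen), S0--c-->S3 (seen)
  visit S3: S3--a-->S4 (new), S3--b-->S3 (seen), S3--c-->S0 (seen)
  visit S4: S4--a-->S0 (seen), S4--b-->S3 (seen), S4--c-->S1 (new)
  visit S1: S1--a-->S4 (seen), S1--b-->S3 (seen), S1--c-->S0 (seen)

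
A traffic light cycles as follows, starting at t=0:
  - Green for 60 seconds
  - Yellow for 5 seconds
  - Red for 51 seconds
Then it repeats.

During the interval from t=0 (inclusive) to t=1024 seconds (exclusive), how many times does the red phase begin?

Cycle = 60+5+51 = 116s
red phase starts at t = k*116 + 65 for k=0,1,2,...
Need k*116+65 < 1024 → k < 8.267
k ∈ {0, ..., 8} → 9 starts

Answer: 9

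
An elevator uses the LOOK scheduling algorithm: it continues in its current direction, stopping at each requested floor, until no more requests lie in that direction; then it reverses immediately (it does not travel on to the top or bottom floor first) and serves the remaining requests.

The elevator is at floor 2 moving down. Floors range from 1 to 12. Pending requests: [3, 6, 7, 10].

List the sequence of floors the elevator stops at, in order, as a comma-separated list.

Answer: 3, 6, 7, 10

Derivation:
Current: 2, moving DOWN
Serve below first (descending): []
Then reverse, serve above (ascending): [3, 6, 7, 10]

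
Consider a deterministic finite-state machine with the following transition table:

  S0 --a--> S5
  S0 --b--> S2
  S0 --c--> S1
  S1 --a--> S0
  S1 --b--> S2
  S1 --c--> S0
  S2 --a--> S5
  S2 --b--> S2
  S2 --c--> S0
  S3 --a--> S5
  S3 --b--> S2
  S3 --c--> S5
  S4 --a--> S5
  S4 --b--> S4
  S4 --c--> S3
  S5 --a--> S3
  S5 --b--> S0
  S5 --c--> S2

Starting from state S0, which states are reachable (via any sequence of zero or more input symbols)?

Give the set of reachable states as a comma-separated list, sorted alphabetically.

Answer: S0, S1, S2, S3, S5

Derivation:
BFS from S0:
  visit S0: S0--a-->S5 (new), S0--b-->S2 (new), S0--c-->S1 (new)
  visit S5: S5--a-->S3 (new), S5--b-->S0 (seen), S5--c-->S2 (seen)
  visit S2: S2--a-->S5 (seen), S2--b-->S2 (seen), S2--c-->S0 (seen)
  visit S1: S1--a-->S0 (seen), S1--b-->S2 (seen), S1--c-->S0 (seen)
  visit S3: S3--a-->S5 (seen), S3--b-->S2 (seen), S3--c-->S5 (seen)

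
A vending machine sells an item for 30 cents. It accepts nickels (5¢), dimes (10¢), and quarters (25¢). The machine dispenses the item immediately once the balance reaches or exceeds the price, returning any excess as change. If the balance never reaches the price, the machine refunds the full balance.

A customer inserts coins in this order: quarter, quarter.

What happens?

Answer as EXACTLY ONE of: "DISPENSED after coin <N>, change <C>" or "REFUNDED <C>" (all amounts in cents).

Price: 30¢
Coin 1 (quarter, 25¢): balance = 25¢
Coin 2 (quarter, 25¢): balance = 50¢
  → balance >= price → DISPENSE, change = 50 - 30 = 20¢

Answer: DISPENSED after coin 2, change 20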